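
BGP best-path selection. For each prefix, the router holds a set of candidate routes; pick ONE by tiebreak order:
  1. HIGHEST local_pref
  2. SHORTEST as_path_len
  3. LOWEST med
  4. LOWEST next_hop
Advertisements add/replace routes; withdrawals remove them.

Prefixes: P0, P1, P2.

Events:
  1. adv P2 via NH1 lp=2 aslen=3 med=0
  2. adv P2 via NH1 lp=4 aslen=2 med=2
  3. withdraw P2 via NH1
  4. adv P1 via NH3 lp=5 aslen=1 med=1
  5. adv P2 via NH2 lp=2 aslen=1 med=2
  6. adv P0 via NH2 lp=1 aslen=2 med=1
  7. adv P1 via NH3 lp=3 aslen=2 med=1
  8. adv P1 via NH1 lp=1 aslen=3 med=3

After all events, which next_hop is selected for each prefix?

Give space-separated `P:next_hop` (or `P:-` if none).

Answer: P0:NH2 P1:NH3 P2:NH2

Derivation:
Op 1: best P0=- P1=- P2=NH1
Op 2: best P0=- P1=- P2=NH1
Op 3: best P0=- P1=- P2=-
Op 4: best P0=- P1=NH3 P2=-
Op 5: best P0=- P1=NH3 P2=NH2
Op 6: best P0=NH2 P1=NH3 P2=NH2
Op 7: best P0=NH2 P1=NH3 P2=NH2
Op 8: best P0=NH2 P1=NH3 P2=NH2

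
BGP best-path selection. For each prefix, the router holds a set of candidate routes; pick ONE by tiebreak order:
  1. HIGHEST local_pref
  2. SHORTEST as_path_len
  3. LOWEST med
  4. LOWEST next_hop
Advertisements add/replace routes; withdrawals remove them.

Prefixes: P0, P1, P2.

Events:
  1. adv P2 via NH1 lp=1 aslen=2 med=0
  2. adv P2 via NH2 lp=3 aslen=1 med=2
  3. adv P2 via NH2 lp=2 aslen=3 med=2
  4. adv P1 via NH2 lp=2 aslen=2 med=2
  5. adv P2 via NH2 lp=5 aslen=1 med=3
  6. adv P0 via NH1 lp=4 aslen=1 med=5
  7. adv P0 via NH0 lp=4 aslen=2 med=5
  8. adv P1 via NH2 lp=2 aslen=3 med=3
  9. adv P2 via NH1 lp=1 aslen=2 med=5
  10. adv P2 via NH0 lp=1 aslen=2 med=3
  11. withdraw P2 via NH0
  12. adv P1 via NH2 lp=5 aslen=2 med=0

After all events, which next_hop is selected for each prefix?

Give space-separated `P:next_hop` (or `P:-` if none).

Op 1: best P0=- P1=- P2=NH1
Op 2: best P0=- P1=- P2=NH2
Op 3: best P0=- P1=- P2=NH2
Op 4: best P0=- P1=NH2 P2=NH2
Op 5: best P0=- P1=NH2 P2=NH2
Op 6: best P0=NH1 P1=NH2 P2=NH2
Op 7: best P0=NH1 P1=NH2 P2=NH2
Op 8: best P0=NH1 P1=NH2 P2=NH2
Op 9: best P0=NH1 P1=NH2 P2=NH2
Op 10: best P0=NH1 P1=NH2 P2=NH2
Op 11: best P0=NH1 P1=NH2 P2=NH2
Op 12: best P0=NH1 P1=NH2 P2=NH2

Answer: P0:NH1 P1:NH2 P2:NH2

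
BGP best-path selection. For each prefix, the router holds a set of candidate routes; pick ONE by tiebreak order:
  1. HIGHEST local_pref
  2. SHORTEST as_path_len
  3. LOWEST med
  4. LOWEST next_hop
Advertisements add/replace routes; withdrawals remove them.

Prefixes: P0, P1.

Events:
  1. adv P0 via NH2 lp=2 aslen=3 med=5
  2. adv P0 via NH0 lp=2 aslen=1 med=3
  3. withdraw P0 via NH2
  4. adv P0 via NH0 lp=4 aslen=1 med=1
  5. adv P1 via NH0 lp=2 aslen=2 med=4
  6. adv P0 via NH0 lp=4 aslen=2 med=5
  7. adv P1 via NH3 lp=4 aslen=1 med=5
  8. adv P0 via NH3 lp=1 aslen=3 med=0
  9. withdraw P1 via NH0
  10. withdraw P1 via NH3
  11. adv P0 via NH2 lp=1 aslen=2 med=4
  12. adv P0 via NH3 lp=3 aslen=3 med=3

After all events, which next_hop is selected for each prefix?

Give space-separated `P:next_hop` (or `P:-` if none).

Answer: P0:NH0 P1:-

Derivation:
Op 1: best P0=NH2 P1=-
Op 2: best P0=NH0 P1=-
Op 3: best P0=NH0 P1=-
Op 4: best P0=NH0 P1=-
Op 5: best P0=NH0 P1=NH0
Op 6: best P0=NH0 P1=NH0
Op 7: best P0=NH0 P1=NH3
Op 8: best P0=NH0 P1=NH3
Op 9: best P0=NH0 P1=NH3
Op 10: best P0=NH0 P1=-
Op 11: best P0=NH0 P1=-
Op 12: best P0=NH0 P1=-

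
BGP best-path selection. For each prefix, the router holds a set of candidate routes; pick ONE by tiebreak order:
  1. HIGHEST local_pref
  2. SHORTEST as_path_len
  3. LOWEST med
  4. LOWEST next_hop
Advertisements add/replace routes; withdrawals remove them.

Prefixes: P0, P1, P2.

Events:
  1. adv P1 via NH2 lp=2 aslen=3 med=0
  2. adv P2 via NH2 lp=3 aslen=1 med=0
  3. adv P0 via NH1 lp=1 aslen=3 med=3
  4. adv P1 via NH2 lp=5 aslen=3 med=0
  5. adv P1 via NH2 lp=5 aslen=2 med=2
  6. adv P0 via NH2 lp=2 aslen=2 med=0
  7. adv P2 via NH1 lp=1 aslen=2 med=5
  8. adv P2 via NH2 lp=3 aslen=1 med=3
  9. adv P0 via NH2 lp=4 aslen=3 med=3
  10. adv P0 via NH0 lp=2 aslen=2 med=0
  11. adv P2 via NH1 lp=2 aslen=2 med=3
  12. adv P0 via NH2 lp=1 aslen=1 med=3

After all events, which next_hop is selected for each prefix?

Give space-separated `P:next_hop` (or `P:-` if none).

Answer: P0:NH0 P1:NH2 P2:NH2

Derivation:
Op 1: best P0=- P1=NH2 P2=-
Op 2: best P0=- P1=NH2 P2=NH2
Op 3: best P0=NH1 P1=NH2 P2=NH2
Op 4: best P0=NH1 P1=NH2 P2=NH2
Op 5: best P0=NH1 P1=NH2 P2=NH2
Op 6: best P0=NH2 P1=NH2 P2=NH2
Op 7: best P0=NH2 P1=NH2 P2=NH2
Op 8: best P0=NH2 P1=NH2 P2=NH2
Op 9: best P0=NH2 P1=NH2 P2=NH2
Op 10: best P0=NH2 P1=NH2 P2=NH2
Op 11: best P0=NH2 P1=NH2 P2=NH2
Op 12: best P0=NH0 P1=NH2 P2=NH2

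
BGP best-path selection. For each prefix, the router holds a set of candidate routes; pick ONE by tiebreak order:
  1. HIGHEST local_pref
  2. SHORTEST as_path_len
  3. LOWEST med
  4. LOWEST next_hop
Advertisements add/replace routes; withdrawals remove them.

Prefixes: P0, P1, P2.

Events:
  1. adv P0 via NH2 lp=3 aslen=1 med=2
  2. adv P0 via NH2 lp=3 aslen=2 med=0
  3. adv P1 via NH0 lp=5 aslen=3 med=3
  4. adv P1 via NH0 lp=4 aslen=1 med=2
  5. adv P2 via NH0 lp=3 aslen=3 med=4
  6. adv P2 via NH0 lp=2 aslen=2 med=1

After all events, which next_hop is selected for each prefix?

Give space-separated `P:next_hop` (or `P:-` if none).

Op 1: best P0=NH2 P1=- P2=-
Op 2: best P0=NH2 P1=- P2=-
Op 3: best P0=NH2 P1=NH0 P2=-
Op 4: best P0=NH2 P1=NH0 P2=-
Op 5: best P0=NH2 P1=NH0 P2=NH0
Op 6: best P0=NH2 P1=NH0 P2=NH0

Answer: P0:NH2 P1:NH0 P2:NH0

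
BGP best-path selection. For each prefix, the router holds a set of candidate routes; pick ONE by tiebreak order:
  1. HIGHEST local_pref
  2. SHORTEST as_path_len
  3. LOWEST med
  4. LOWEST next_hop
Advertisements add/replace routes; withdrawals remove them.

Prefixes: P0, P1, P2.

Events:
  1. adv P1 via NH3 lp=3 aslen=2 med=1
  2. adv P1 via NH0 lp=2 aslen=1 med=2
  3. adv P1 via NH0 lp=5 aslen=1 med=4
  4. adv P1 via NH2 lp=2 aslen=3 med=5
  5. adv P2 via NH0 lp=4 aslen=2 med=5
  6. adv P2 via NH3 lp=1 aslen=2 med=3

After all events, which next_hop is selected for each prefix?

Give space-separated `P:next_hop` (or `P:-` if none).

Op 1: best P0=- P1=NH3 P2=-
Op 2: best P0=- P1=NH3 P2=-
Op 3: best P0=- P1=NH0 P2=-
Op 4: best P0=- P1=NH0 P2=-
Op 5: best P0=- P1=NH0 P2=NH0
Op 6: best P0=- P1=NH0 P2=NH0

Answer: P0:- P1:NH0 P2:NH0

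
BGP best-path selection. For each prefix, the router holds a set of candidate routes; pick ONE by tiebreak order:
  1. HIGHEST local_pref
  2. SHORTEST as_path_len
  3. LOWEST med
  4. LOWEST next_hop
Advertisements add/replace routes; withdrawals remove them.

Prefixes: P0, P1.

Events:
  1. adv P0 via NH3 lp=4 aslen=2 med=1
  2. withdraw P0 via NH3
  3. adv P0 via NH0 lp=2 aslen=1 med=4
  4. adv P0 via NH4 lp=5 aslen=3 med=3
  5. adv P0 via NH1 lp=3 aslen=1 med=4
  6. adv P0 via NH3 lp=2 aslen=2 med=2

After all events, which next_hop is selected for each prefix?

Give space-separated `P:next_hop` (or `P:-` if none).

Op 1: best P0=NH3 P1=-
Op 2: best P0=- P1=-
Op 3: best P0=NH0 P1=-
Op 4: best P0=NH4 P1=-
Op 5: best P0=NH4 P1=-
Op 6: best P0=NH4 P1=-

Answer: P0:NH4 P1:-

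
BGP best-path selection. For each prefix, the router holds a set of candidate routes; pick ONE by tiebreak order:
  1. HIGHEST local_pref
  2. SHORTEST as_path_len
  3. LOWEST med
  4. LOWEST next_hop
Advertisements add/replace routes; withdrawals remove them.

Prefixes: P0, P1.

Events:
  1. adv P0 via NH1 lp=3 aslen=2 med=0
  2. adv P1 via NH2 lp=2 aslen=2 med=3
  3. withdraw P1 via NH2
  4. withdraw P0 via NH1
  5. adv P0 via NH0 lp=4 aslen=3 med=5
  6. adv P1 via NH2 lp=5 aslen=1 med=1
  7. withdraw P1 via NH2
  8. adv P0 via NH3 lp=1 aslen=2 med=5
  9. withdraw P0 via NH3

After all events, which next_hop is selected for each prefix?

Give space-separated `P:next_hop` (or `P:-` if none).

Op 1: best P0=NH1 P1=-
Op 2: best P0=NH1 P1=NH2
Op 3: best P0=NH1 P1=-
Op 4: best P0=- P1=-
Op 5: best P0=NH0 P1=-
Op 6: best P0=NH0 P1=NH2
Op 7: best P0=NH0 P1=-
Op 8: best P0=NH0 P1=-
Op 9: best P0=NH0 P1=-

Answer: P0:NH0 P1:-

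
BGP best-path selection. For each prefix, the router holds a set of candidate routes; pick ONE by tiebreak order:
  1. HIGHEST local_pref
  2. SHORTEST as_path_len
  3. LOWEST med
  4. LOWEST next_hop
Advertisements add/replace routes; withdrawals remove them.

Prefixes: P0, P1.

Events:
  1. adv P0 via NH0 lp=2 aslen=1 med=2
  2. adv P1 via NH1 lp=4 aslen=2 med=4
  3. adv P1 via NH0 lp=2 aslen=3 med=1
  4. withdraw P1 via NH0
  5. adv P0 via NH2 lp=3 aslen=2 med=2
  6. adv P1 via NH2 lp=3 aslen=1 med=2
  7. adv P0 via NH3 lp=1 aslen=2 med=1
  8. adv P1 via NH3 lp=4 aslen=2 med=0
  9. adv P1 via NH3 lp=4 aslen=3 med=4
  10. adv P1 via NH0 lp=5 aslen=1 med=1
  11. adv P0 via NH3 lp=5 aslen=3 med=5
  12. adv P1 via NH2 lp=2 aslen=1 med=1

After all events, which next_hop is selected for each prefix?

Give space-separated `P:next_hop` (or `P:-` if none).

Answer: P0:NH3 P1:NH0

Derivation:
Op 1: best P0=NH0 P1=-
Op 2: best P0=NH0 P1=NH1
Op 3: best P0=NH0 P1=NH1
Op 4: best P0=NH0 P1=NH1
Op 5: best P0=NH2 P1=NH1
Op 6: best P0=NH2 P1=NH1
Op 7: best P0=NH2 P1=NH1
Op 8: best P0=NH2 P1=NH3
Op 9: best P0=NH2 P1=NH1
Op 10: best P0=NH2 P1=NH0
Op 11: best P0=NH3 P1=NH0
Op 12: best P0=NH3 P1=NH0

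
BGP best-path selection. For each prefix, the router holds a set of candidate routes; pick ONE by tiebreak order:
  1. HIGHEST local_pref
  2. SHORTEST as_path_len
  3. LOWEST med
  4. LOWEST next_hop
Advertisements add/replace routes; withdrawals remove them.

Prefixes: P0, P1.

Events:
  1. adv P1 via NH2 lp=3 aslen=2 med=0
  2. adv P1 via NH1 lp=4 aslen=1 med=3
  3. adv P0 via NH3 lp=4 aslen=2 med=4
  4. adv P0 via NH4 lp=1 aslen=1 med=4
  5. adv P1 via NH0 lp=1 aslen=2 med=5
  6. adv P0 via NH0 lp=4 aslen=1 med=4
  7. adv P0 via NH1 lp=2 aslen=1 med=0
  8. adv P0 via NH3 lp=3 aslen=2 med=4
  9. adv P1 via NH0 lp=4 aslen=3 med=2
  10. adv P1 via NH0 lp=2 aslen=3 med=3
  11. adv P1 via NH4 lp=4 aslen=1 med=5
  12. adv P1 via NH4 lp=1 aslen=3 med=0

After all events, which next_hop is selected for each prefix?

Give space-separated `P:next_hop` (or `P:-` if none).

Answer: P0:NH0 P1:NH1

Derivation:
Op 1: best P0=- P1=NH2
Op 2: best P0=- P1=NH1
Op 3: best P0=NH3 P1=NH1
Op 4: best P0=NH3 P1=NH1
Op 5: best P0=NH3 P1=NH1
Op 6: best P0=NH0 P1=NH1
Op 7: best P0=NH0 P1=NH1
Op 8: best P0=NH0 P1=NH1
Op 9: best P0=NH0 P1=NH1
Op 10: best P0=NH0 P1=NH1
Op 11: best P0=NH0 P1=NH1
Op 12: best P0=NH0 P1=NH1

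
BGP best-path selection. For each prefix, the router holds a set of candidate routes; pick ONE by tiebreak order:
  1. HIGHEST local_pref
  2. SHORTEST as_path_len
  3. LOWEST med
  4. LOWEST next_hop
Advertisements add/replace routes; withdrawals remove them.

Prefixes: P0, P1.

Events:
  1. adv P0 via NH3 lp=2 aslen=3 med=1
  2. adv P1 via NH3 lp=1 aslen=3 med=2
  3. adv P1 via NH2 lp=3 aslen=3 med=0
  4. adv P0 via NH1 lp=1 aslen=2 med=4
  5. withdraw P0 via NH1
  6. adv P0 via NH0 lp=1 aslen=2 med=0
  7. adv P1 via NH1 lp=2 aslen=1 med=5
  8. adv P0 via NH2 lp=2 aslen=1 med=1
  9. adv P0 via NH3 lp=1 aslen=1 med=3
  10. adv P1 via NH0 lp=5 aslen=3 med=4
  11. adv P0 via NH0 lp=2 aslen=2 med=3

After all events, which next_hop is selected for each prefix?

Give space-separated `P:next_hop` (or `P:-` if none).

Answer: P0:NH2 P1:NH0

Derivation:
Op 1: best P0=NH3 P1=-
Op 2: best P0=NH3 P1=NH3
Op 3: best P0=NH3 P1=NH2
Op 4: best P0=NH3 P1=NH2
Op 5: best P0=NH3 P1=NH2
Op 6: best P0=NH3 P1=NH2
Op 7: best P0=NH3 P1=NH2
Op 8: best P0=NH2 P1=NH2
Op 9: best P0=NH2 P1=NH2
Op 10: best P0=NH2 P1=NH0
Op 11: best P0=NH2 P1=NH0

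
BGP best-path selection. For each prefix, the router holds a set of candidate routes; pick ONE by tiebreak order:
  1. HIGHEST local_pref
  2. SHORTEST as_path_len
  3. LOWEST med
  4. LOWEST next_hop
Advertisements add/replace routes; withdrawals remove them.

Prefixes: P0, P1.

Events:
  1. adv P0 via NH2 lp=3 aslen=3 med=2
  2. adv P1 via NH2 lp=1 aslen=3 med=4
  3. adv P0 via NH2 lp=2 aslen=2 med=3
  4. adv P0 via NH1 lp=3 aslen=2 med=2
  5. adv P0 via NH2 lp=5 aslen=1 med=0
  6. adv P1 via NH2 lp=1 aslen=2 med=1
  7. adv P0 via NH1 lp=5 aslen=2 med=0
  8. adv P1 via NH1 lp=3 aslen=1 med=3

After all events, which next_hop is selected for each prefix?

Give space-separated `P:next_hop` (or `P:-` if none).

Op 1: best P0=NH2 P1=-
Op 2: best P0=NH2 P1=NH2
Op 3: best P0=NH2 P1=NH2
Op 4: best P0=NH1 P1=NH2
Op 5: best P0=NH2 P1=NH2
Op 6: best P0=NH2 P1=NH2
Op 7: best P0=NH2 P1=NH2
Op 8: best P0=NH2 P1=NH1

Answer: P0:NH2 P1:NH1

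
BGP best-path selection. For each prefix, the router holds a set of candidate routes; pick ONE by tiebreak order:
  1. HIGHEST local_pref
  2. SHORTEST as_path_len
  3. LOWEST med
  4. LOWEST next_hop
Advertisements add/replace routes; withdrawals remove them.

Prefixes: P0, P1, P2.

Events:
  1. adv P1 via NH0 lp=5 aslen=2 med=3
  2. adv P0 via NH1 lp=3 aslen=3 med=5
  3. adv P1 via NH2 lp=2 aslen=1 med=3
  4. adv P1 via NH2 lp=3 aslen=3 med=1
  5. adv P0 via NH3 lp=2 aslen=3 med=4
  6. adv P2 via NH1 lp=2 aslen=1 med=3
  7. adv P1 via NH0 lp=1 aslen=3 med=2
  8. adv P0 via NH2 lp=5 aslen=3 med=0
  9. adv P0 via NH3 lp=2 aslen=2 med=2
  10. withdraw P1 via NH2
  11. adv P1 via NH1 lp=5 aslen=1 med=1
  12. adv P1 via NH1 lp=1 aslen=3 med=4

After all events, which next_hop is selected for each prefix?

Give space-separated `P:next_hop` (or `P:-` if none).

Op 1: best P0=- P1=NH0 P2=-
Op 2: best P0=NH1 P1=NH0 P2=-
Op 3: best P0=NH1 P1=NH0 P2=-
Op 4: best P0=NH1 P1=NH0 P2=-
Op 5: best P0=NH1 P1=NH0 P2=-
Op 6: best P0=NH1 P1=NH0 P2=NH1
Op 7: best P0=NH1 P1=NH2 P2=NH1
Op 8: best P0=NH2 P1=NH2 P2=NH1
Op 9: best P0=NH2 P1=NH2 P2=NH1
Op 10: best P0=NH2 P1=NH0 P2=NH1
Op 11: best P0=NH2 P1=NH1 P2=NH1
Op 12: best P0=NH2 P1=NH0 P2=NH1

Answer: P0:NH2 P1:NH0 P2:NH1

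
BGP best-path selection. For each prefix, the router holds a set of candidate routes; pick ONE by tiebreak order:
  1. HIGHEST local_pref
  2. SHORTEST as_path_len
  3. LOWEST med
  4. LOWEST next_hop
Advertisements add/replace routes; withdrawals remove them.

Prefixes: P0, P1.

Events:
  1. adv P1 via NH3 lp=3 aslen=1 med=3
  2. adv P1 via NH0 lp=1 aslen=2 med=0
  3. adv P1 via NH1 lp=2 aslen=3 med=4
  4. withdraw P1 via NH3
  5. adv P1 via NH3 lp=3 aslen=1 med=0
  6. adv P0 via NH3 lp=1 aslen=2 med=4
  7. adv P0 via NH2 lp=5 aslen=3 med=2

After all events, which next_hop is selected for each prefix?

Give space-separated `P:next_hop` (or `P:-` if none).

Op 1: best P0=- P1=NH3
Op 2: best P0=- P1=NH3
Op 3: best P0=- P1=NH3
Op 4: best P0=- P1=NH1
Op 5: best P0=- P1=NH3
Op 6: best P0=NH3 P1=NH3
Op 7: best P0=NH2 P1=NH3

Answer: P0:NH2 P1:NH3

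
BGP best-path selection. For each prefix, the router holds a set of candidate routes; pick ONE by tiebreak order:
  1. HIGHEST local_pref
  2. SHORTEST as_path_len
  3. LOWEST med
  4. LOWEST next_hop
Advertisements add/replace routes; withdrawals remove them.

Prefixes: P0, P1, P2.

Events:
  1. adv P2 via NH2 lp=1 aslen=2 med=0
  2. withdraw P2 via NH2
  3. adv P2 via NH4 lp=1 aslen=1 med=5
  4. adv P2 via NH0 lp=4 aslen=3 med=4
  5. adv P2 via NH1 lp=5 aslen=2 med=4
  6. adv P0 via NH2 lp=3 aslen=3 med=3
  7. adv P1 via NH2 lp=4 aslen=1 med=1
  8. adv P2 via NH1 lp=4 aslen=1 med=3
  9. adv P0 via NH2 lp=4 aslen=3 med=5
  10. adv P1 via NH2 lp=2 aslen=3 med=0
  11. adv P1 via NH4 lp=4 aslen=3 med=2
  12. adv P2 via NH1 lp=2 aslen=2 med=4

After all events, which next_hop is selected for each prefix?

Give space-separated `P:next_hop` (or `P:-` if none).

Op 1: best P0=- P1=- P2=NH2
Op 2: best P0=- P1=- P2=-
Op 3: best P0=- P1=- P2=NH4
Op 4: best P0=- P1=- P2=NH0
Op 5: best P0=- P1=- P2=NH1
Op 6: best P0=NH2 P1=- P2=NH1
Op 7: best P0=NH2 P1=NH2 P2=NH1
Op 8: best P0=NH2 P1=NH2 P2=NH1
Op 9: best P0=NH2 P1=NH2 P2=NH1
Op 10: best P0=NH2 P1=NH2 P2=NH1
Op 11: best P0=NH2 P1=NH4 P2=NH1
Op 12: best P0=NH2 P1=NH4 P2=NH0

Answer: P0:NH2 P1:NH4 P2:NH0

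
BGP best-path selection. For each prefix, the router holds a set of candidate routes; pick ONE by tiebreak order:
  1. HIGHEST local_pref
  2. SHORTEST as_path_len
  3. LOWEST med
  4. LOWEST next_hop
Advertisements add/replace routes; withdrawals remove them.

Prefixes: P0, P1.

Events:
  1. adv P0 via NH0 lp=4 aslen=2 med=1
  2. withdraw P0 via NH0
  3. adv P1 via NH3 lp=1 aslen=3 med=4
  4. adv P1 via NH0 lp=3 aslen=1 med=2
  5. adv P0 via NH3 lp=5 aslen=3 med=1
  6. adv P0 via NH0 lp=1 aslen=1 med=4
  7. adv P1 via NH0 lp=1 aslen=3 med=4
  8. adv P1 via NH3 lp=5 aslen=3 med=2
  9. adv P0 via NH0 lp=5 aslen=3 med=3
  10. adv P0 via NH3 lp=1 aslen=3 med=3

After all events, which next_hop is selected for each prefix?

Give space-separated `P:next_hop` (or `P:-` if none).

Answer: P0:NH0 P1:NH3

Derivation:
Op 1: best P0=NH0 P1=-
Op 2: best P0=- P1=-
Op 3: best P0=- P1=NH3
Op 4: best P0=- P1=NH0
Op 5: best P0=NH3 P1=NH0
Op 6: best P0=NH3 P1=NH0
Op 7: best P0=NH3 P1=NH0
Op 8: best P0=NH3 P1=NH3
Op 9: best P0=NH3 P1=NH3
Op 10: best P0=NH0 P1=NH3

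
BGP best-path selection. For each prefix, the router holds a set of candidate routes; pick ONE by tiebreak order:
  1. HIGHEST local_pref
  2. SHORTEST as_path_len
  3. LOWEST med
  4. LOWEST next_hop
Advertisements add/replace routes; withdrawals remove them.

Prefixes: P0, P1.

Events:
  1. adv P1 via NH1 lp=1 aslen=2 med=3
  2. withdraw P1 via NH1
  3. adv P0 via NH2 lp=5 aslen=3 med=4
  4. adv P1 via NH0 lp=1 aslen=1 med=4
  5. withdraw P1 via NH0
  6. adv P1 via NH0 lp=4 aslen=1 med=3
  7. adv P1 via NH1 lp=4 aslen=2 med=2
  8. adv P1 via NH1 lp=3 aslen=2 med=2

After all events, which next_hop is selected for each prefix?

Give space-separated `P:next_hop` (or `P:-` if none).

Op 1: best P0=- P1=NH1
Op 2: best P0=- P1=-
Op 3: best P0=NH2 P1=-
Op 4: best P0=NH2 P1=NH0
Op 5: best P0=NH2 P1=-
Op 6: best P0=NH2 P1=NH0
Op 7: best P0=NH2 P1=NH0
Op 8: best P0=NH2 P1=NH0

Answer: P0:NH2 P1:NH0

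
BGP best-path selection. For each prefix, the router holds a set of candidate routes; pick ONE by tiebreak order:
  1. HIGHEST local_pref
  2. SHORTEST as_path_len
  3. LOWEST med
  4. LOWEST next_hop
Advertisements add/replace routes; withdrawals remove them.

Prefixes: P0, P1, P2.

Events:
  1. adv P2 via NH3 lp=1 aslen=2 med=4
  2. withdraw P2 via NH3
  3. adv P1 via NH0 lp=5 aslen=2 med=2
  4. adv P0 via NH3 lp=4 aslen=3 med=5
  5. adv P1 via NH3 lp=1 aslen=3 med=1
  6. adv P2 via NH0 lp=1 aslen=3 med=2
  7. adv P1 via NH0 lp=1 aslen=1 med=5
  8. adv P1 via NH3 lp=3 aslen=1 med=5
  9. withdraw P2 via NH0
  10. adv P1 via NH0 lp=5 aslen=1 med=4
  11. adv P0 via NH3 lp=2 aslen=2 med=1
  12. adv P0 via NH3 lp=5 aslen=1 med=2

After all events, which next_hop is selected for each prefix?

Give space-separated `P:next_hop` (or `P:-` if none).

Answer: P0:NH3 P1:NH0 P2:-

Derivation:
Op 1: best P0=- P1=- P2=NH3
Op 2: best P0=- P1=- P2=-
Op 3: best P0=- P1=NH0 P2=-
Op 4: best P0=NH3 P1=NH0 P2=-
Op 5: best P0=NH3 P1=NH0 P2=-
Op 6: best P0=NH3 P1=NH0 P2=NH0
Op 7: best P0=NH3 P1=NH0 P2=NH0
Op 8: best P0=NH3 P1=NH3 P2=NH0
Op 9: best P0=NH3 P1=NH3 P2=-
Op 10: best P0=NH3 P1=NH0 P2=-
Op 11: best P0=NH3 P1=NH0 P2=-
Op 12: best P0=NH3 P1=NH0 P2=-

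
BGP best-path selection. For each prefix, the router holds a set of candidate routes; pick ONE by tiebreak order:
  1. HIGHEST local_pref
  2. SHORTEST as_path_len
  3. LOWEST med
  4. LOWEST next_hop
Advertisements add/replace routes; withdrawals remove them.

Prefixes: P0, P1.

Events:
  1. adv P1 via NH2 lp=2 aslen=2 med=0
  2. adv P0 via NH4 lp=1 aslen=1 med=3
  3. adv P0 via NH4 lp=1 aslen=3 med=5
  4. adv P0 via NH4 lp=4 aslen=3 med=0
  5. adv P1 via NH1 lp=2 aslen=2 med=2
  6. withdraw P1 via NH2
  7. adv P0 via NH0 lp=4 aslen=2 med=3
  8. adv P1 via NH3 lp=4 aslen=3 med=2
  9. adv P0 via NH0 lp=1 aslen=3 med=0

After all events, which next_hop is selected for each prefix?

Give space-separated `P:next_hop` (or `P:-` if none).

Op 1: best P0=- P1=NH2
Op 2: best P0=NH4 P1=NH2
Op 3: best P0=NH4 P1=NH2
Op 4: best P0=NH4 P1=NH2
Op 5: best P0=NH4 P1=NH2
Op 6: best P0=NH4 P1=NH1
Op 7: best P0=NH0 P1=NH1
Op 8: best P0=NH0 P1=NH3
Op 9: best P0=NH4 P1=NH3

Answer: P0:NH4 P1:NH3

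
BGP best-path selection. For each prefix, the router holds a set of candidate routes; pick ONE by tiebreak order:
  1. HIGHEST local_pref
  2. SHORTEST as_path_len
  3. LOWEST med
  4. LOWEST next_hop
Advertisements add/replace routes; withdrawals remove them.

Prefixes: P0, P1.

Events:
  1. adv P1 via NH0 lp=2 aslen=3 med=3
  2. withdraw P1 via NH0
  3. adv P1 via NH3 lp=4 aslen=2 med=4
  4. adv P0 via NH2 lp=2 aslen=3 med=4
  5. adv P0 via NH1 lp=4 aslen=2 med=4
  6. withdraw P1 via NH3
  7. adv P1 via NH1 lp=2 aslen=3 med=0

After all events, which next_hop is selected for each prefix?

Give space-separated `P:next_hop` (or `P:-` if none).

Answer: P0:NH1 P1:NH1

Derivation:
Op 1: best P0=- P1=NH0
Op 2: best P0=- P1=-
Op 3: best P0=- P1=NH3
Op 4: best P0=NH2 P1=NH3
Op 5: best P0=NH1 P1=NH3
Op 6: best P0=NH1 P1=-
Op 7: best P0=NH1 P1=NH1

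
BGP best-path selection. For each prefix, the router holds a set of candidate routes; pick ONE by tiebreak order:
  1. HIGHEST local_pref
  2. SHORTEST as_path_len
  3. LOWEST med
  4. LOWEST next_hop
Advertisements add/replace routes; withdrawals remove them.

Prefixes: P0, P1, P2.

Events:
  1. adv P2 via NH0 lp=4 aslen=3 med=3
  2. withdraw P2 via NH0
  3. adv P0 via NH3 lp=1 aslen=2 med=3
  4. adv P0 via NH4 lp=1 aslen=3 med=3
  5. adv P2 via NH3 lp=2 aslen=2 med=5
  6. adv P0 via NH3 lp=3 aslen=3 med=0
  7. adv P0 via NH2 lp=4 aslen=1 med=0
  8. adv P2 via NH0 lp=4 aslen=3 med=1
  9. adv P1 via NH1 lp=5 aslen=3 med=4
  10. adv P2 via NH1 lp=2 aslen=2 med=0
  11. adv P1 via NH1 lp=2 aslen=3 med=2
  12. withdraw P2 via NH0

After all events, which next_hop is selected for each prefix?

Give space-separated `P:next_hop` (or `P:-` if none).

Answer: P0:NH2 P1:NH1 P2:NH1

Derivation:
Op 1: best P0=- P1=- P2=NH0
Op 2: best P0=- P1=- P2=-
Op 3: best P0=NH3 P1=- P2=-
Op 4: best P0=NH3 P1=- P2=-
Op 5: best P0=NH3 P1=- P2=NH3
Op 6: best P0=NH3 P1=- P2=NH3
Op 7: best P0=NH2 P1=- P2=NH3
Op 8: best P0=NH2 P1=- P2=NH0
Op 9: best P0=NH2 P1=NH1 P2=NH0
Op 10: best P0=NH2 P1=NH1 P2=NH0
Op 11: best P0=NH2 P1=NH1 P2=NH0
Op 12: best P0=NH2 P1=NH1 P2=NH1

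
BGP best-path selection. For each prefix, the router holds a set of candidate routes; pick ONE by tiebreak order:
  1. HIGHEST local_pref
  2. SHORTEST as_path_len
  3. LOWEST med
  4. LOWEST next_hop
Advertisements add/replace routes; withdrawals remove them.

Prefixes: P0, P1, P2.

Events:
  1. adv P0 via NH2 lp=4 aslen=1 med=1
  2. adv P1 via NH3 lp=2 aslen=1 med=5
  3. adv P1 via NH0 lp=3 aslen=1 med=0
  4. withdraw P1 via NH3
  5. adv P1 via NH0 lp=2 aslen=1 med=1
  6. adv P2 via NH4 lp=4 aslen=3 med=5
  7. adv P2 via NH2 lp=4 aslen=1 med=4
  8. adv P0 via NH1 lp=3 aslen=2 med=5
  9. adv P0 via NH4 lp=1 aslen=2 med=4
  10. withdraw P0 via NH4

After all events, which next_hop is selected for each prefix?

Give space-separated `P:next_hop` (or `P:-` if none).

Op 1: best P0=NH2 P1=- P2=-
Op 2: best P0=NH2 P1=NH3 P2=-
Op 3: best P0=NH2 P1=NH0 P2=-
Op 4: best P0=NH2 P1=NH0 P2=-
Op 5: best P0=NH2 P1=NH0 P2=-
Op 6: best P0=NH2 P1=NH0 P2=NH4
Op 7: best P0=NH2 P1=NH0 P2=NH2
Op 8: best P0=NH2 P1=NH0 P2=NH2
Op 9: best P0=NH2 P1=NH0 P2=NH2
Op 10: best P0=NH2 P1=NH0 P2=NH2

Answer: P0:NH2 P1:NH0 P2:NH2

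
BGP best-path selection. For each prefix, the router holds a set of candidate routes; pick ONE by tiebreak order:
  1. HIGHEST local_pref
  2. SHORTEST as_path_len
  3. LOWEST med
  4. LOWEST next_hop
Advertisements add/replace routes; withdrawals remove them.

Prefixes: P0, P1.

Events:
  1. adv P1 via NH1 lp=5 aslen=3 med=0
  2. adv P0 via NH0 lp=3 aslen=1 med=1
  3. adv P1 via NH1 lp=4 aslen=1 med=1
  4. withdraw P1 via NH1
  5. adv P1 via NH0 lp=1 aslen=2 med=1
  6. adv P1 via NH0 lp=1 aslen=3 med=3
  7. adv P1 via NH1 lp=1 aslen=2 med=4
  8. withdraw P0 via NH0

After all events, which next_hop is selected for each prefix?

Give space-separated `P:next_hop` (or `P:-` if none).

Op 1: best P0=- P1=NH1
Op 2: best P0=NH0 P1=NH1
Op 3: best P0=NH0 P1=NH1
Op 4: best P0=NH0 P1=-
Op 5: best P0=NH0 P1=NH0
Op 6: best P0=NH0 P1=NH0
Op 7: best P0=NH0 P1=NH1
Op 8: best P0=- P1=NH1

Answer: P0:- P1:NH1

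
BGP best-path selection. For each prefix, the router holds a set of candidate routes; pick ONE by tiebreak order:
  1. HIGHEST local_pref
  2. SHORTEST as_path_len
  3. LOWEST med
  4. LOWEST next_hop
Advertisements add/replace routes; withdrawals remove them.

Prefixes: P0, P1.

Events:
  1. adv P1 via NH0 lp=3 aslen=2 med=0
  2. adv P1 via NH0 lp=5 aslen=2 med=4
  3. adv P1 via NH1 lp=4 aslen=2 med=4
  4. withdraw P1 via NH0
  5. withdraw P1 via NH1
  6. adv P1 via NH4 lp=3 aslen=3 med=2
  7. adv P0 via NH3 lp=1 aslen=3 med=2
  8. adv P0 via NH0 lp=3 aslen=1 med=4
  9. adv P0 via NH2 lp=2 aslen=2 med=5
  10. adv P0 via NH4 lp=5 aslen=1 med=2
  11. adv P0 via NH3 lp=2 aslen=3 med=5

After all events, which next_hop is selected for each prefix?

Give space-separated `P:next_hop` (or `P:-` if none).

Op 1: best P0=- P1=NH0
Op 2: best P0=- P1=NH0
Op 3: best P0=- P1=NH0
Op 4: best P0=- P1=NH1
Op 5: best P0=- P1=-
Op 6: best P0=- P1=NH4
Op 7: best P0=NH3 P1=NH4
Op 8: best P0=NH0 P1=NH4
Op 9: best P0=NH0 P1=NH4
Op 10: best P0=NH4 P1=NH4
Op 11: best P0=NH4 P1=NH4

Answer: P0:NH4 P1:NH4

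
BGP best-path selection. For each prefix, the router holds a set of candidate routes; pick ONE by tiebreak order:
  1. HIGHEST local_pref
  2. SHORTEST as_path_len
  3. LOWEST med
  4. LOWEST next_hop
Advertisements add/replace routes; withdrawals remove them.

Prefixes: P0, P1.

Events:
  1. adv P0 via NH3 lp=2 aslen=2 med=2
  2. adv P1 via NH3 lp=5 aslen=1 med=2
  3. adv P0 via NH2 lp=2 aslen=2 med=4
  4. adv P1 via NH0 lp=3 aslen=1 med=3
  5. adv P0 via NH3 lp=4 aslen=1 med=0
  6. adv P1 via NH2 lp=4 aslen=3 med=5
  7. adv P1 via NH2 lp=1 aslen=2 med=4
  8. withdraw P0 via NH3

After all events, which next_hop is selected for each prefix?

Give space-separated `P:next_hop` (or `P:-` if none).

Answer: P0:NH2 P1:NH3

Derivation:
Op 1: best P0=NH3 P1=-
Op 2: best P0=NH3 P1=NH3
Op 3: best P0=NH3 P1=NH3
Op 4: best P0=NH3 P1=NH3
Op 5: best P0=NH3 P1=NH3
Op 6: best P0=NH3 P1=NH3
Op 7: best P0=NH3 P1=NH3
Op 8: best P0=NH2 P1=NH3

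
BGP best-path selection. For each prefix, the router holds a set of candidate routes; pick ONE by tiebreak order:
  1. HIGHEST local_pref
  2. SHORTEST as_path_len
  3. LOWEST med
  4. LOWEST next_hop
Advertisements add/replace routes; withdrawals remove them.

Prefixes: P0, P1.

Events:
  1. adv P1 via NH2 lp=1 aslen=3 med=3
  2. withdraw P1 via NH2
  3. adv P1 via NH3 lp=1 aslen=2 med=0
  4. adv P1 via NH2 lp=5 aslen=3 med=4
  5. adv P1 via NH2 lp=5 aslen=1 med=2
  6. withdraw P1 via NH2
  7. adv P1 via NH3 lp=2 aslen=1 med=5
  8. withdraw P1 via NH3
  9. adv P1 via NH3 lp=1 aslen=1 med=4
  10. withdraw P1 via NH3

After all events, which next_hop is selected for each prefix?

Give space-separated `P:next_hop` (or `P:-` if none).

Op 1: best P0=- P1=NH2
Op 2: best P0=- P1=-
Op 3: best P0=- P1=NH3
Op 4: best P0=- P1=NH2
Op 5: best P0=- P1=NH2
Op 6: best P0=- P1=NH3
Op 7: best P0=- P1=NH3
Op 8: best P0=- P1=-
Op 9: best P0=- P1=NH3
Op 10: best P0=- P1=-

Answer: P0:- P1:-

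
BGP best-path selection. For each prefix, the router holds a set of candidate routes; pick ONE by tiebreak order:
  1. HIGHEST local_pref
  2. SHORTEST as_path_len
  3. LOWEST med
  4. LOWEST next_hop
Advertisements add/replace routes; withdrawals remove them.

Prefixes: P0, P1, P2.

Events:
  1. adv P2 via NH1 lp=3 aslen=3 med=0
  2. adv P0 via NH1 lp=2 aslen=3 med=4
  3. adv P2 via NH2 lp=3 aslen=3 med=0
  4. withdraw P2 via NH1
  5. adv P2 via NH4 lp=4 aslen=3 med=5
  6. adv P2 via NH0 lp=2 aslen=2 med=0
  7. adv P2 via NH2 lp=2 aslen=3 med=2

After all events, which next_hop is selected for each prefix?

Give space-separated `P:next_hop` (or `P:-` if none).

Op 1: best P0=- P1=- P2=NH1
Op 2: best P0=NH1 P1=- P2=NH1
Op 3: best P0=NH1 P1=- P2=NH1
Op 4: best P0=NH1 P1=- P2=NH2
Op 5: best P0=NH1 P1=- P2=NH4
Op 6: best P0=NH1 P1=- P2=NH4
Op 7: best P0=NH1 P1=- P2=NH4

Answer: P0:NH1 P1:- P2:NH4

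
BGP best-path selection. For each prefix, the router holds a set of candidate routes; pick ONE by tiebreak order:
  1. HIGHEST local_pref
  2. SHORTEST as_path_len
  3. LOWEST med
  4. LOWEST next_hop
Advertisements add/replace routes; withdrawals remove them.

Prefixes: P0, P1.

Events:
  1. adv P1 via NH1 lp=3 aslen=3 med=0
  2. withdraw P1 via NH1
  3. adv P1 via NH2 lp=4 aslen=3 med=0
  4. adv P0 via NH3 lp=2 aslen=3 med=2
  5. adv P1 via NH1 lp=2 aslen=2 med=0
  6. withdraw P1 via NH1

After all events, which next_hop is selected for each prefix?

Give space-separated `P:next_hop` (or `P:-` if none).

Op 1: best P0=- P1=NH1
Op 2: best P0=- P1=-
Op 3: best P0=- P1=NH2
Op 4: best P0=NH3 P1=NH2
Op 5: best P0=NH3 P1=NH2
Op 6: best P0=NH3 P1=NH2

Answer: P0:NH3 P1:NH2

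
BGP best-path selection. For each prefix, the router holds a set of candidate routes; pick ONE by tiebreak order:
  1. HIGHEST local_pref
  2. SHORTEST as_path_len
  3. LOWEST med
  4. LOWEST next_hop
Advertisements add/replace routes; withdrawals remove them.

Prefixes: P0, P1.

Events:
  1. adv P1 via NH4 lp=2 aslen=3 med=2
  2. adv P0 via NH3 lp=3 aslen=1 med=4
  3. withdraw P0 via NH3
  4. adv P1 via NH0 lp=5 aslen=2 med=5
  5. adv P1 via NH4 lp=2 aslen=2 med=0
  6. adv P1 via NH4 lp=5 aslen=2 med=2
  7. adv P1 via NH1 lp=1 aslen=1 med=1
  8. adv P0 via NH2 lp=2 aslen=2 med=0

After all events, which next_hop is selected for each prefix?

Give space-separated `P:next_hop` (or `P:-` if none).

Op 1: best P0=- P1=NH4
Op 2: best P0=NH3 P1=NH4
Op 3: best P0=- P1=NH4
Op 4: best P0=- P1=NH0
Op 5: best P0=- P1=NH0
Op 6: best P0=- P1=NH4
Op 7: best P0=- P1=NH4
Op 8: best P0=NH2 P1=NH4

Answer: P0:NH2 P1:NH4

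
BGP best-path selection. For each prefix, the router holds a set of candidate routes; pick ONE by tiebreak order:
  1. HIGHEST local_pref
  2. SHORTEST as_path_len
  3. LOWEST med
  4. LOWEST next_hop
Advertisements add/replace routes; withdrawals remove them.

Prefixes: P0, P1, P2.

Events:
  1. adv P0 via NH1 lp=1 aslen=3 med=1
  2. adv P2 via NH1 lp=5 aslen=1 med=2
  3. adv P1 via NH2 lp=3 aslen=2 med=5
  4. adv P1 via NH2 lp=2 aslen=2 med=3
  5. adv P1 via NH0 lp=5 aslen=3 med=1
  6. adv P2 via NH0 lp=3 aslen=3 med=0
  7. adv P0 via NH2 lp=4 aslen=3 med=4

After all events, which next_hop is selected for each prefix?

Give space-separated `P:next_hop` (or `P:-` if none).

Answer: P0:NH2 P1:NH0 P2:NH1

Derivation:
Op 1: best P0=NH1 P1=- P2=-
Op 2: best P0=NH1 P1=- P2=NH1
Op 3: best P0=NH1 P1=NH2 P2=NH1
Op 4: best P0=NH1 P1=NH2 P2=NH1
Op 5: best P0=NH1 P1=NH0 P2=NH1
Op 6: best P0=NH1 P1=NH0 P2=NH1
Op 7: best P0=NH2 P1=NH0 P2=NH1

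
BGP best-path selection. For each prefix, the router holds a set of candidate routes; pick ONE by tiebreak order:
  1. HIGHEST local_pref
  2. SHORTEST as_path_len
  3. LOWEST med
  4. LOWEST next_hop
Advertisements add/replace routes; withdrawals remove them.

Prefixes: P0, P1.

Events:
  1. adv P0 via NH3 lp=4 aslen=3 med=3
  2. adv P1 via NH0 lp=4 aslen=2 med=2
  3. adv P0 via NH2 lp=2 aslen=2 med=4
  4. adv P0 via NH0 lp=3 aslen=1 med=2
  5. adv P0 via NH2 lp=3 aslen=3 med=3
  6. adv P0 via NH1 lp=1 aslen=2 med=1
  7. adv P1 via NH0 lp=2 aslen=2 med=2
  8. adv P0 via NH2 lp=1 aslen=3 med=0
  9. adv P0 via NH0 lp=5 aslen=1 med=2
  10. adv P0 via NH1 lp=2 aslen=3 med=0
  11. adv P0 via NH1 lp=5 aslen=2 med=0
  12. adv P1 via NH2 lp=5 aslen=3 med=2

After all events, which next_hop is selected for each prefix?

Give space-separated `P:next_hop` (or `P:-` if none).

Op 1: best P0=NH3 P1=-
Op 2: best P0=NH3 P1=NH0
Op 3: best P0=NH3 P1=NH0
Op 4: best P0=NH3 P1=NH0
Op 5: best P0=NH3 P1=NH0
Op 6: best P0=NH3 P1=NH0
Op 7: best P0=NH3 P1=NH0
Op 8: best P0=NH3 P1=NH0
Op 9: best P0=NH0 P1=NH0
Op 10: best P0=NH0 P1=NH0
Op 11: best P0=NH0 P1=NH0
Op 12: best P0=NH0 P1=NH2

Answer: P0:NH0 P1:NH2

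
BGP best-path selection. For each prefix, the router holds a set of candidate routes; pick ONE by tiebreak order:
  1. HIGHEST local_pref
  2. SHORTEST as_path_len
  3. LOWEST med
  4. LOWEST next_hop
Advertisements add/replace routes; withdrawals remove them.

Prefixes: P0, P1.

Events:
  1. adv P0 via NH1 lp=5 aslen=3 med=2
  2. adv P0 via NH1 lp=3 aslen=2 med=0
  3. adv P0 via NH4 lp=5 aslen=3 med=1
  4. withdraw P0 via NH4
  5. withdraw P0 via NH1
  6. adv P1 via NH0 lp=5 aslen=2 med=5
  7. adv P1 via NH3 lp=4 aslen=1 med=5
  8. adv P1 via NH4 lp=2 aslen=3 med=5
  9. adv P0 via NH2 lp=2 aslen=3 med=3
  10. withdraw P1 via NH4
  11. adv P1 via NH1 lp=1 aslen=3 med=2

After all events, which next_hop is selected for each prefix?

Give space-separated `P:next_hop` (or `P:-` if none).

Answer: P0:NH2 P1:NH0

Derivation:
Op 1: best P0=NH1 P1=-
Op 2: best P0=NH1 P1=-
Op 3: best P0=NH4 P1=-
Op 4: best P0=NH1 P1=-
Op 5: best P0=- P1=-
Op 6: best P0=- P1=NH0
Op 7: best P0=- P1=NH0
Op 8: best P0=- P1=NH0
Op 9: best P0=NH2 P1=NH0
Op 10: best P0=NH2 P1=NH0
Op 11: best P0=NH2 P1=NH0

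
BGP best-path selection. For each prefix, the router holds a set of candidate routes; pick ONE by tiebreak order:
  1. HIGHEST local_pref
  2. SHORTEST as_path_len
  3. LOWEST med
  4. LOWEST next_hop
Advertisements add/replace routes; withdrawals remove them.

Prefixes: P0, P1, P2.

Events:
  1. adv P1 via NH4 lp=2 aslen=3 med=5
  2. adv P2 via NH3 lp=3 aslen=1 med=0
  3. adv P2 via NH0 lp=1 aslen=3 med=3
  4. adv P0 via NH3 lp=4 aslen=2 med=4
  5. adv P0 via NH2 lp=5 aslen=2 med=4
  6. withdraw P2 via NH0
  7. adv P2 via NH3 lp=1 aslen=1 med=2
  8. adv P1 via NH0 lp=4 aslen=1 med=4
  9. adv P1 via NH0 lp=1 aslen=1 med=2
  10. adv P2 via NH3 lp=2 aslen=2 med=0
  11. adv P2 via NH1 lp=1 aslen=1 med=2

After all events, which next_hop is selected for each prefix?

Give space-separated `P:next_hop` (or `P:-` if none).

Op 1: best P0=- P1=NH4 P2=-
Op 2: best P0=- P1=NH4 P2=NH3
Op 3: best P0=- P1=NH4 P2=NH3
Op 4: best P0=NH3 P1=NH4 P2=NH3
Op 5: best P0=NH2 P1=NH4 P2=NH3
Op 6: best P0=NH2 P1=NH4 P2=NH3
Op 7: best P0=NH2 P1=NH4 P2=NH3
Op 8: best P0=NH2 P1=NH0 P2=NH3
Op 9: best P0=NH2 P1=NH4 P2=NH3
Op 10: best P0=NH2 P1=NH4 P2=NH3
Op 11: best P0=NH2 P1=NH4 P2=NH3

Answer: P0:NH2 P1:NH4 P2:NH3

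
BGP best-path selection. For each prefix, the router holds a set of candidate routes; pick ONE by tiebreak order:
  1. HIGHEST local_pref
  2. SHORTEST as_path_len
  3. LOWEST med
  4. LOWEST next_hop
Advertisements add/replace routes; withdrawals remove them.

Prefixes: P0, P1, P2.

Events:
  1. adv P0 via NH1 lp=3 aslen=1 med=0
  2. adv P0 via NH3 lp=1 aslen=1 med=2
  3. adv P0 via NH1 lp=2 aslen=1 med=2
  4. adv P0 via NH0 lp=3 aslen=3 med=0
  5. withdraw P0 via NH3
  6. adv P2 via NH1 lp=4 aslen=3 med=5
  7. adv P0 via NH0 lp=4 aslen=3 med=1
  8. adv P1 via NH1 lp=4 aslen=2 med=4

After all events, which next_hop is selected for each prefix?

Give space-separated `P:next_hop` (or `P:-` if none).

Op 1: best P0=NH1 P1=- P2=-
Op 2: best P0=NH1 P1=- P2=-
Op 3: best P0=NH1 P1=- P2=-
Op 4: best P0=NH0 P1=- P2=-
Op 5: best P0=NH0 P1=- P2=-
Op 6: best P0=NH0 P1=- P2=NH1
Op 7: best P0=NH0 P1=- P2=NH1
Op 8: best P0=NH0 P1=NH1 P2=NH1

Answer: P0:NH0 P1:NH1 P2:NH1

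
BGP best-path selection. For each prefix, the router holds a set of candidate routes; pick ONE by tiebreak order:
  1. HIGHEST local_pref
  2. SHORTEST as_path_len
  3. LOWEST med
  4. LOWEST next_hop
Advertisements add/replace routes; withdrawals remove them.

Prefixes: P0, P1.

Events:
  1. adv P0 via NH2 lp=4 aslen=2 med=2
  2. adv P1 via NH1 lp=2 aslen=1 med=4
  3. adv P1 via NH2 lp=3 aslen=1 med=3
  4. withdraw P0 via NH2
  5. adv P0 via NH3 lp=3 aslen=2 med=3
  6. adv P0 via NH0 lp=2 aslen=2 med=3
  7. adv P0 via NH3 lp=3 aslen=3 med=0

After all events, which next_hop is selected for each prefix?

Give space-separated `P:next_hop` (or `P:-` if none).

Op 1: best P0=NH2 P1=-
Op 2: best P0=NH2 P1=NH1
Op 3: best P0=NH2 P1=NH2
Op 4: best P0=- P1=NH2
Op 5: best P0=NH3 P1=NH2
Op 6: best P0=NH3 P1=NH2
Op 7: best P0=NH3 P1=NH2

Answer: P0:NH3 P1:NH2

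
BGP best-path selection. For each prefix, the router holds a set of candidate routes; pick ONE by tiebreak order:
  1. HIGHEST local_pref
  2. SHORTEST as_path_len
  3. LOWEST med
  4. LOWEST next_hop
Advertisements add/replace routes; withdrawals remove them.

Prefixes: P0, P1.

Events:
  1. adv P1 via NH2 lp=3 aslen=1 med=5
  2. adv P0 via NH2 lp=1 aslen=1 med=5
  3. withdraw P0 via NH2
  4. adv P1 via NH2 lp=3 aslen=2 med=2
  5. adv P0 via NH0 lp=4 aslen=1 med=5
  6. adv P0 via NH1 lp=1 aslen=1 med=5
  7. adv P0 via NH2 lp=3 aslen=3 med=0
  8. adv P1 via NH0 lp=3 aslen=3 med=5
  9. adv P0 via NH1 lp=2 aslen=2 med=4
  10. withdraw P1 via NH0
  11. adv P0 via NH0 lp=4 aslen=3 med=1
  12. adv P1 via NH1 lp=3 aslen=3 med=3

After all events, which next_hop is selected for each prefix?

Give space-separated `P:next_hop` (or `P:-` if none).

Op 1: best P0=- P1=NH2
Op 2: best P0=NH2 P1=NH2
Op 3: best P0=- P1=NH2
Op 4: best P0=- P1=NH2
Op 5: best P0=NH0 P1=NH2
Op 6: best P0=NH0 P1=NH2
Op 7: best P0=NH0 P1=NH2
Op 8: best P0=NH0 P1=NH2
Op 9: best P0=NH0 P1=NH2
Op 10: best P0=NH0 P1=NH2
Op 11: best P0=NH0 P1=NH2
Op 12: best P0=NH0 P1=NH2

Answer: P0:NH0 P1:NH2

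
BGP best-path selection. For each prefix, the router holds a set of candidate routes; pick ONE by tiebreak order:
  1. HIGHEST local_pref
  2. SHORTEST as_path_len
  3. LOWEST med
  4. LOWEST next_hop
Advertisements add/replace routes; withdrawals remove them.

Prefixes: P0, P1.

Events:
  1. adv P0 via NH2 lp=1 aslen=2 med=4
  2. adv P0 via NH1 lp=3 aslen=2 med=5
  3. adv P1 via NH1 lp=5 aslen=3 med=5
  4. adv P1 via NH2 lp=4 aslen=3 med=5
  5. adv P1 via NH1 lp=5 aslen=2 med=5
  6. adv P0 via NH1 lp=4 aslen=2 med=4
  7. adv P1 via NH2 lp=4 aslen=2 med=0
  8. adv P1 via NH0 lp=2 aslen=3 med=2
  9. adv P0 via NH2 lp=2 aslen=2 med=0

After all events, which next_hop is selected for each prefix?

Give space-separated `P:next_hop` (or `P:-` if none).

Op 1: best P0=NH2 P1=-
Op 2: best P0=NH1 P1=-
Op 3: best P0=NH1 P1=NH1
Op 4: best P0=NH1 P1=NH1
Op 5: best P0=NH1 P1=NH1
Op 6: best P0=NH1 P1=NH1
Op 7: best P0=NH1 P1=NH1
Op 8: best P0=NH1 P1=NH1
Op 9: best P0=NH1 P1=NH1

Answer: P0:NH1 P1:NH1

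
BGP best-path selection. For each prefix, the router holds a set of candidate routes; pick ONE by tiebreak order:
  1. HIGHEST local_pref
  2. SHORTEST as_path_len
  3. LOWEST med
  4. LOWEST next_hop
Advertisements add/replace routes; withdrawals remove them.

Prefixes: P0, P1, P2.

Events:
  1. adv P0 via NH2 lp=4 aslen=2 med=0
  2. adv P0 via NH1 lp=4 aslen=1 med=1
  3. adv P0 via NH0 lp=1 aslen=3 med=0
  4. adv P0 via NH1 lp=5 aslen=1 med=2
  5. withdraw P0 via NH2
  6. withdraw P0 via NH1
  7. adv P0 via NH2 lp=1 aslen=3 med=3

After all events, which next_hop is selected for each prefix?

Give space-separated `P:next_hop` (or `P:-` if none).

Answer: P0:NH0 P1:- P2:-

Derivation:
Op 1: best P0=NH2 P1=- P2=-
Op 2: best P0=NH1 P1=- P2=-
Op 3: best P0=NH1 P1=- P2=-
Op 4: best P0=NH1 P1=- P2=-
Op 5: best P0=NH1 P1=- P2=-
Op 6: best P0=NH0 P1=- P2=-
Op 7: best P0=NH0 P1=- P2=-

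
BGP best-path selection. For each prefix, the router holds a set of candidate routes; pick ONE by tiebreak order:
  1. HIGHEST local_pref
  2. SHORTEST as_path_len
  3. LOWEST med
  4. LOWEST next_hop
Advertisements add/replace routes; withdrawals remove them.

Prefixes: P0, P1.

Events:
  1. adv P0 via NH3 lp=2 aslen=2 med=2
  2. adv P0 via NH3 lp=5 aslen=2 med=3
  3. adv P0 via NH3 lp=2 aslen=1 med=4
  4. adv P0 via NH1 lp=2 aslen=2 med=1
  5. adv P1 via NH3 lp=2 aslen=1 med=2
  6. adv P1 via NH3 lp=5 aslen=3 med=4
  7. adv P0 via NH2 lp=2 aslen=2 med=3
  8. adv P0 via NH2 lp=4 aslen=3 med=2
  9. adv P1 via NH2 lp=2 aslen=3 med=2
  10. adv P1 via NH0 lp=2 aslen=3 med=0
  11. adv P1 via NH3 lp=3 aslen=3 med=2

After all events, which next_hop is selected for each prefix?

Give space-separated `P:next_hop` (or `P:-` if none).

Op 1: best P0=NH3 P1=-
Op 2: best P0=NH3 P1=-
Op 3: best P0=NH3 P1=-
Op 4: best P0=NH3 P1=-
Op 5: best P0=NH3 P1=NH3
Op 6: best P0=NH3 P1=NH3
Op 7: best P0=NH3 P1=NH3
Op 8: best P0=NH2 P1=NH3
Op 9: best P0=NH2 P1=NH3
Op 10: best P0=NH2 P1=NH3
Op 11: best P0=NH2 P1=NH3

Answer: P0:NH2 P1:NH3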